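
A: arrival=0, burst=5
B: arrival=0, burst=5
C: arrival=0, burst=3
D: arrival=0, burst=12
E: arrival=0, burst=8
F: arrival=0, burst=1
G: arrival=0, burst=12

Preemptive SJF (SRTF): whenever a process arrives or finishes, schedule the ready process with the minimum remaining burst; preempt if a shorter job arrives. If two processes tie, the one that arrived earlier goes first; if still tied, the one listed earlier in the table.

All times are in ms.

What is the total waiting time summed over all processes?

Gantt: | F 0-1 | C 1-4 | A 4-9 | B 9-14 | E 14-22 | D 22-34 | G 34-46 |
Completion: A=9  B=14  C=4  D=34  E=22  F=1  G=46
Waiting = turnaround − burst: A=4, B=9, C=1, D=22, E=14, F=0, G=34
Total waiting = 4 + 9 + 1 + 22 + 14 + 0 + 34 = 84

84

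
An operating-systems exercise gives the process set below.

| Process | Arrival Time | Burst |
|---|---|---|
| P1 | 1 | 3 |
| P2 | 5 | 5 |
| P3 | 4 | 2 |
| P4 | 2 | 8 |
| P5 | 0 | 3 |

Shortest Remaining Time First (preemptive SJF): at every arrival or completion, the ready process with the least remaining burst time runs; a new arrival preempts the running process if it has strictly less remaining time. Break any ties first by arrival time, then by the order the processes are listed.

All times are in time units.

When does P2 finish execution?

Schedule: | P5 0-3 | P1 3-6 | P3 6-8 | P2 8-13 | P4 13-21 |
Completion: P1=6  P2=13  P3=8  P4=21  P5=3

13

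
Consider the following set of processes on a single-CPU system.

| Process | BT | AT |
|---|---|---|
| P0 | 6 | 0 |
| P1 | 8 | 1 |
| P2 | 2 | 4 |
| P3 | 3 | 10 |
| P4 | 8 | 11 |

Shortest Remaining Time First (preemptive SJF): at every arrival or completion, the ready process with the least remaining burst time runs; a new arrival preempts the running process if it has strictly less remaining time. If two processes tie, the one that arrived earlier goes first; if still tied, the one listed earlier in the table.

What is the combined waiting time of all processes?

Schedule: | P0 0-6 | P2 6-8 | P1 8-10 | P3 10-13 | P1 13-19 | P4 19-27 |
Completion: P0=6  P1=19  P2=8  P3=13  P4=27
Waiting = turnaround − burst: P0=0, P1=10, P2=2, P3=0, P4=8
Total waiting = 0 + 10 + 2 + 0 + 8 = 20

20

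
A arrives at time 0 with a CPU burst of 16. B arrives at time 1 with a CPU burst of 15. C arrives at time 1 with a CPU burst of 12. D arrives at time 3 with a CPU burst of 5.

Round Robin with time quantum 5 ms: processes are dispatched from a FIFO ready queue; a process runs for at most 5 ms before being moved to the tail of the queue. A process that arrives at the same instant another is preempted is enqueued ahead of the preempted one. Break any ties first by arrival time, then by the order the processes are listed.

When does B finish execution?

45

Schedule: | A 0-5 | B 5-10 | C 10-15 | D 15-20 | A 20-25 | B 25-30 | C 30-35 | A 35-40 | B 40-45 | C 45-47 | A 47-48 |
Completion: A=48  B=45  C=47  D=20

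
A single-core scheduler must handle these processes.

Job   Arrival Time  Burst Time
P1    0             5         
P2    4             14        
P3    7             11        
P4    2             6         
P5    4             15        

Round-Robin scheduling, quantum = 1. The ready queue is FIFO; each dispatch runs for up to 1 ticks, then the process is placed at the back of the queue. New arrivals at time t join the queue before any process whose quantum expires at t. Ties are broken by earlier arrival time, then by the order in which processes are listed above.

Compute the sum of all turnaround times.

163

Timeline: | P1 0-2 | P4 2-3 | P1 3-4 | P4 4-5 | P2 5-6 | P5 6-7 | P1 7-8 | P4 8-9 | P2 9-10 | P3 10-11 | P5 11-12 | P1 12-13 | P4 13-14 | P2 14-15 | P3 15-16 | P5 16-17 | P4 17-18 | P2 18-19 | P3 19-20 | P5 20-21 | P4 21-22 | P2 22-23 | P3 23-24 | P5 24-25 | P2 25-26 | P3 26-27 | P5 27-28 | P2 28-29 | P3 29-30 | P5 30-31 | P2 31-32 | P3 32-33 | P5 33-34 | P2 34-35 | P3 35-36 | P5 36-37 | P2 37-38 | P3 38-39 | P5 39-40 | P2 40-41 | P3 41-42 | P5 42-43 | P2 43-44 | P3 44-45 | P5 45-46 | P2 46-47 | P5 47-48 | P2 48-49 | P5 49-51 |
Completion: P1=13  P2=49  P3=45  P4=22  P5=51
Turnaround = completion − arrival: P1=13, P2=45, P3=38, P4=20, P5=47
Total turnaround = 13 + 45 + 38 + 20 + 47 = 163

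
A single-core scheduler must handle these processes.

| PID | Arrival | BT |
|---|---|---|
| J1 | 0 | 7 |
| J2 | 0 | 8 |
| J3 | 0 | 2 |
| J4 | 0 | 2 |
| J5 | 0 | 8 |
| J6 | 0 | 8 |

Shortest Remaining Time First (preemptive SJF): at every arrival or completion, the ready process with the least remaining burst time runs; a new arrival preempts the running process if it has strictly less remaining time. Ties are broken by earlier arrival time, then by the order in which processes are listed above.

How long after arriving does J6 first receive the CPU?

Schedule: | J3 0-2 | J4 2-4 | J1 4-11 | J2 11-19 | J5 19-27 | J6 27-35 |
Completion: J1=11  J2=19  J3=2  J4=4  J5=27  J6=35
Turnaround (C−A): J1=11  J2=19  J3=2  J4=4  J5=27  J6=35
Response(J6) = first start − arrival = 27 − 0 = 27

27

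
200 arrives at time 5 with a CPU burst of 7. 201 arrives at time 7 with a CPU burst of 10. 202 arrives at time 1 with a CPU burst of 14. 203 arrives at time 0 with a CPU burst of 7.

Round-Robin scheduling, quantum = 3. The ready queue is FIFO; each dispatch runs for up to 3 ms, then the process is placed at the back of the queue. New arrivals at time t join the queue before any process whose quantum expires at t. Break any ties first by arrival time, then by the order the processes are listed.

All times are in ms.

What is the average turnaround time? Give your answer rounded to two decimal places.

Gantt: | 203 0-3 | 202 3-6 | 203 6-9 | 200 9-12 | 202 12-15 | 201 15-18 | 203 18-19 | 200 19-22 | 202 22-25 | 201 25-28 | 200 28-29 | 202 29-32 | 201 32-35 | 202 35-37 | 201 37-38 |
Completion: 200=29  201=38  202=37  203=19
Turnaround (C−A): 200=24  201=31  202=36  203=19
Turnaround times: 200=24, 201=31, 202=36, 203=19
Average turnaround = (24+31+36+19) / 4 = 110/4 = 27.50

27.50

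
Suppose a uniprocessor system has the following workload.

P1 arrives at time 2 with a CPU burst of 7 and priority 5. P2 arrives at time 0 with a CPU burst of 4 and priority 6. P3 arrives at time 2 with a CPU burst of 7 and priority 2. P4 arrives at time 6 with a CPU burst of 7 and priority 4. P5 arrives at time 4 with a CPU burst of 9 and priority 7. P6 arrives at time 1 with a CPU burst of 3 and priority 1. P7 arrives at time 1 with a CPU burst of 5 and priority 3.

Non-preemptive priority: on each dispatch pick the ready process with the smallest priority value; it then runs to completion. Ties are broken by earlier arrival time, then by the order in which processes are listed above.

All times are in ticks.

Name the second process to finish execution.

P6

Timeline: | P2 0-4 | P6 4-7 | P3 7-14 | P7 14-19 | P4 19-26 | P1 26-33 | P5 33-42 |
Completion: P1=33  P2=4  P3=14  P4=26  P5=42  P6=7  P7=19
Turnaround (C−A): P1=31  P2=4  P3=12  P4=20  P5=38  P6=6  P7=18
Finish order: P2 → P6 → P3 → P7 → P4 → P1 → P5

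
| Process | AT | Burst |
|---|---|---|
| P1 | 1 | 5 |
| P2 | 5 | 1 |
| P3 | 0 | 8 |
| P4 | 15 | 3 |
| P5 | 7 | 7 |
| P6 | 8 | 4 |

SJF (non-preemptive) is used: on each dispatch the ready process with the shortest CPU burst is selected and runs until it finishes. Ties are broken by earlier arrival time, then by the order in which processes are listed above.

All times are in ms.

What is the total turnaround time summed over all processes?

Timeline: | P3 0-8 | P2 8-9 | P6 9-13 | P1 13-18 | P4 18-21 | P5 21-28 |
Completion: P1=18  P2=9  P3=8  P4=21  P5=28  P6=13
Turnaround = completion − arrival: P1=17, P2=4, P3=8, P4=6, P5=21, P6=5
Total turnaround = 17 + 4 + 8 + 6 + 21 + 5 = 61

61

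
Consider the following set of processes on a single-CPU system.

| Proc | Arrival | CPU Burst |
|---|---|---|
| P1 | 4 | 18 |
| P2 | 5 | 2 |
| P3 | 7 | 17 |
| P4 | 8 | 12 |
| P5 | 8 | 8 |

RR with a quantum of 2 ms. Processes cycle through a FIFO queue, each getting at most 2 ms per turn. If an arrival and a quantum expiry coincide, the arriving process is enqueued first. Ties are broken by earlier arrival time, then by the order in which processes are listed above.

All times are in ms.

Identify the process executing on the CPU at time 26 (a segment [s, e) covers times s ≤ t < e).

Schedule: | idle 0-4 | P1 4-6 | P2 6-8 | P1 8-10 | P3 10-12 | P4 12-14 | P5 14-16 | P1 16-18 | P3 18-20 | P4 20-22 | P5 22-24 | P1 24-26 | P3 26-28 | P4 28-30 | P5 30-32 | P1 32-34 | P3 34-36 | P4 36-38 | P5 38-40 | P1 40-42 | P3 42-44 | P4 44-46 | P1 46-48 | P3 48-50 | P4 50-52 | P1 52-54 | P3 54-56 | P1 56-58 | P3 58-61 |
Completion: P1=58  P2=8  P3=61  P4=52  P5=40

P3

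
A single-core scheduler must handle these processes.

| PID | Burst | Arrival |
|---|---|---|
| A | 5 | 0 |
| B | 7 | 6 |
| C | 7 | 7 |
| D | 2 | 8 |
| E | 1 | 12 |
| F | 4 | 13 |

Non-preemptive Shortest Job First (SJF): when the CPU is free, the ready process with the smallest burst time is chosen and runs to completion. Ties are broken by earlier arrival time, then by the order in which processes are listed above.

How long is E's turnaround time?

2

Gantt: | A 0-5 | idle 5-6 | B 6-13 | E 13-14 | D 14-16 | F 16-20 | C 20-27 |
Completion: A=5  B=13  C=27  D=16  E=14  F=20
Turnaround (C−A): A=5  B=7  C=20  D=8  E=2  F=7
Turnaround(E) = completion − arrival = 14 − 12 = 2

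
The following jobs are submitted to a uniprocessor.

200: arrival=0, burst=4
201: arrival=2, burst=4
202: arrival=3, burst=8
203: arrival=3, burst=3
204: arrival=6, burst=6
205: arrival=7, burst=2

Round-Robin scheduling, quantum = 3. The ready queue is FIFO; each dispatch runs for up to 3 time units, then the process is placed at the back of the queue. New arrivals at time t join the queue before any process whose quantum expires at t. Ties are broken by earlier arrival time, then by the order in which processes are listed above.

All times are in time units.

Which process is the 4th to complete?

Timeline: | 200 0-3 | 201 3-6 | 202 6-9 | 203 9-12 | 200 12-13 | 204 13-16 | 201 16-17 | 205 17-19 | 202 19-22 | 204 22-25 | 202 25-27 |
Completion: 200=13  201=17  202=27  203=12  204=25  205=19
Turnaround (C−A): 200=13  201=15  202=24  203=9  204=19  205=12
Finish order: 203 → 200 → 201 → 205 → 204 → 202

205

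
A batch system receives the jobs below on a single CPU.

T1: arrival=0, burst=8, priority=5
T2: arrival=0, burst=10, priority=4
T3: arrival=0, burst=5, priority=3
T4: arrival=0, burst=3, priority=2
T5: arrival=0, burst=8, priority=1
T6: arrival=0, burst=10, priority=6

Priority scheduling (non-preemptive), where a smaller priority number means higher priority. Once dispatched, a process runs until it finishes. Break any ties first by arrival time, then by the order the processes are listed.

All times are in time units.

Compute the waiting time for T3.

11

Timeline: | T5 0-8 | T4 8-11 | T3 11-16 | T2 16-26 | T1 26-34 | T6 34-44 |
Completion: T1=34  T2=26  T3=16  T4=11  T5=8  T6=44
Turnaround (C−A): T1=34  T2=26  T3=16  T4=11  T5=8  T6=44
Waiting(T3) = turnaround − burst = 16 − 5 = 11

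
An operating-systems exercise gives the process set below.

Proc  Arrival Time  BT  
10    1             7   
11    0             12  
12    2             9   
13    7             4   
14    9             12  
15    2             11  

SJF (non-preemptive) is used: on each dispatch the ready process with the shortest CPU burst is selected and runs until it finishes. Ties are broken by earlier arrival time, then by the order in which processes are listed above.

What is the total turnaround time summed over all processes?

160

Schedule: | 11 0-12 | 13 12-16 | 10 16-23 | 12 23-32 | 15 32-43 | 14 43-55 |
Completion: 10=23  11=12  12=32  13=16  14=55  15=43
Turnaround = completion − arrival: 10=22, 11=12, 12=30, 13=9, 14=46, 15=41
Total turnaround = 22 + 12 + 30 + 9 + 46 + 41 = 160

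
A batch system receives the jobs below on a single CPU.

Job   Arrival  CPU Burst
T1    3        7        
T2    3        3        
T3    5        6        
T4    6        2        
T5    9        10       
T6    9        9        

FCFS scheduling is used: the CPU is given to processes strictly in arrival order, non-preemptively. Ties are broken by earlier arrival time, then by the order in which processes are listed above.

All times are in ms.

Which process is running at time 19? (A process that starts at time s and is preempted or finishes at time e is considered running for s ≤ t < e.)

T4

Gantt: | idle 0-3 | T1 3-10 | T2 10-13 | T3 13-19 | T4 19-21 | T5 21-31 | T6 31-40 |
Completion: T1=10  T2=13  T3=19  T4=21  T5=31  T6=40
Turnaround (C−A): T1=7  T2=10  T3=14  T4=15  T5=22  T6=31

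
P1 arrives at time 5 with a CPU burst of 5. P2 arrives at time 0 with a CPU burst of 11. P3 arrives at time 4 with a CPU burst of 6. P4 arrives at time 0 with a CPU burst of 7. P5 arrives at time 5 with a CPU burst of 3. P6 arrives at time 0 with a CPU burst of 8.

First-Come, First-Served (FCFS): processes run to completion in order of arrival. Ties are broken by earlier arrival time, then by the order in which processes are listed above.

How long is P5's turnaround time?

Schedule: | P2 0-11 | P4 11-18 | P6 18-26 | P3 26-32 | P1 32-37 | P5 37-40 |
Completion: P1=37  P2=11  P3=32  P4=18  P5=40  P6=26
Turnaround (C−A): P1=32  P2=11  P3=28  P4=18  P5=35  P6=26
Turnaround(P5) = completion − arrival = 40 − 5 = 35

35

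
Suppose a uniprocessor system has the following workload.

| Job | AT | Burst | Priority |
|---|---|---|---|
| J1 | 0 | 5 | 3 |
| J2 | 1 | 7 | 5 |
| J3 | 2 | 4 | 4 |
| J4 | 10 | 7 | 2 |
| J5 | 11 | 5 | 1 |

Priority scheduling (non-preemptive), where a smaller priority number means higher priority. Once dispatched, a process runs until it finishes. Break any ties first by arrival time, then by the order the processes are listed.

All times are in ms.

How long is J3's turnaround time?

7

Schedule: | J1 0-5 | J3 5-9 | J2 9-16 | J5 16-21 | J4 21-28 |
Completion: J1=5  J2=16  J3=9  J4=28  J5=21
Turnaround (C−A): J1=5  J2=15  J3=7  J4=18  J5=10
Turnaround(J3) = completion − arrival = 9 − 2 = 7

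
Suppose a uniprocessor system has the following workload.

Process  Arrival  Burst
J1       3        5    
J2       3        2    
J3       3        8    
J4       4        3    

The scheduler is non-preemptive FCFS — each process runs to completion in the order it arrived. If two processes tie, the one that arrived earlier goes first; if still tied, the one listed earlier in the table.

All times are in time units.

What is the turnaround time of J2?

Gantt: | idle 0-3 | J1 3-8 | J2 8-10 | J3 10-18 | J4 18-21 |
Completion: J1=8  J2=10  J3=18  J4=21
Turnaround (C−A): J1=5  J2=7  J3=15  J4=17
Turnaround(J2) = completion − arrival = 10 − 3 = 7

7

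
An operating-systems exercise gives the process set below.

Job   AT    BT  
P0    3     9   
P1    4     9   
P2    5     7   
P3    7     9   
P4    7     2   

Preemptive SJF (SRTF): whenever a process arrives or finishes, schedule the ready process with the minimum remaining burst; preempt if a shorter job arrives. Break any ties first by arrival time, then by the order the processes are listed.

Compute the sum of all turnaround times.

87

Schedule: | idle 0-3 | P0 3-7 | P4 7-9 | P0 9-14 | P2 14-21 | P1 21-30 | P3 30-39 |
Completion: P0=14  P1=30  P2=21  P3=39  P4=9
Turnaround = completion − arrival: P0=11, P1=26, P2=16, P3=32, P4=2
Total turnaround = 11 + 26 + 16 + 32 + 2 = 87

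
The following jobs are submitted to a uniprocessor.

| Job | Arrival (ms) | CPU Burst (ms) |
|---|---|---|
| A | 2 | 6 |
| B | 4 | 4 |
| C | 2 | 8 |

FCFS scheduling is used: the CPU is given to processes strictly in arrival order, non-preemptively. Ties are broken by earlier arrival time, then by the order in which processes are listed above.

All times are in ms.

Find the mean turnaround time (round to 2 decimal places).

Timeline: | idle 0-2 | A 2-8 | C 8-16 | B 16-20 |
Completion: A=8  B=20  C=16
Turnaround (C−A): A=6  B=16  C=14
Turnaround times: A=6, B=16, C=14
Average turnaround = (6+16+14) / 3 = 36/3 = 12.00

12.00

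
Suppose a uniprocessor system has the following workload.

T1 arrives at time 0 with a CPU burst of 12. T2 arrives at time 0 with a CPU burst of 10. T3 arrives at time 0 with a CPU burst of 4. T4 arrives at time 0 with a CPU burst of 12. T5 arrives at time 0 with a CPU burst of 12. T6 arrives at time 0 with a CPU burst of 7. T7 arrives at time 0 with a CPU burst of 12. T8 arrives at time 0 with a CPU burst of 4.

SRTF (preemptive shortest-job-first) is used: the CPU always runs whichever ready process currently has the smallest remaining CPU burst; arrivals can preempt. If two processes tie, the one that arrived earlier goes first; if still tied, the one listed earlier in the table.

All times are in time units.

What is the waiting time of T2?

Timeline: | T3 0-4 | T8 4-8 | T6 8-15 | T2 15-25 | T1 25-37 | T4 37-49 | T5 49-61 | T7 61-73 |
Completion: T1=37  T2=25  T3=4  T4=49  T5=61  T6=15  T7=73  T8=8
Waiting(T2) = turnaround − burst = 25 − 10 = 15

15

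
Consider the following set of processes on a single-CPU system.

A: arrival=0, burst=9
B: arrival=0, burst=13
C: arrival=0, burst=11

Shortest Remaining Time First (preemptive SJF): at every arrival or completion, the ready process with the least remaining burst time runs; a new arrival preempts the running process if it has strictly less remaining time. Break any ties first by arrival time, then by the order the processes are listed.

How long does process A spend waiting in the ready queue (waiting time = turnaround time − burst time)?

Gantt: | A 0-9 | C 9-20 | B 20-33 |
Completion: A=9  B=33  C=20
Waiting(A) = turnaround − burst = 9 − 9 = 0

0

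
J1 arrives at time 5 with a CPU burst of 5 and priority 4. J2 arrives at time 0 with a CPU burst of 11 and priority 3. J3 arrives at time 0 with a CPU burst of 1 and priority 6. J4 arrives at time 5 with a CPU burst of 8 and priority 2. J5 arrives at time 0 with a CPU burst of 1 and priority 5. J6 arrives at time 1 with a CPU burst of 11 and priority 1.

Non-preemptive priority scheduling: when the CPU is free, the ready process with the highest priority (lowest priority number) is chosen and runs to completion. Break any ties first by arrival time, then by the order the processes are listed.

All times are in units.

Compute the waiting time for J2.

Gantt: | J2 0-11 | J6 11-22 | J4 22-30 | J1 30-35 | J5 35-36 | J3 36-37 |
Completion: J1=35  J2=11  J3=37  J4=30  J5=36  J6=22
Turnaround (C−A): J1=30  J2=11  J3=37  J4=25  J5=36  J6=21
Waiting(J2) = turnaround − burst = 11 − 11 = 0

0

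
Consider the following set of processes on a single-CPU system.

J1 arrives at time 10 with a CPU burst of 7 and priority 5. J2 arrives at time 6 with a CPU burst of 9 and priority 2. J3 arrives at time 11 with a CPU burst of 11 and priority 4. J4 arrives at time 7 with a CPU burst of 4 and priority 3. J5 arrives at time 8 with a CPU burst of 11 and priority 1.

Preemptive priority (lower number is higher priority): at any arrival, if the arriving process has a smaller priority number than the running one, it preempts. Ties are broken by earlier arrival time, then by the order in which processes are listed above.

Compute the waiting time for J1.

Schedule: | idle 0-6 | J2 6-8 | J5 8-19 | J2 19-26 | J4 26-30 | J3 30-41 | J1 41-48 |
Completion: J1=48  J2=26  J3=41  J4=30  J5=19
Turnaround (C−A): J1=38  J2=20  J3=30  J4=23  J5=11
Waiting(J1) = turnaround − burst = 38 − 7 = 31

31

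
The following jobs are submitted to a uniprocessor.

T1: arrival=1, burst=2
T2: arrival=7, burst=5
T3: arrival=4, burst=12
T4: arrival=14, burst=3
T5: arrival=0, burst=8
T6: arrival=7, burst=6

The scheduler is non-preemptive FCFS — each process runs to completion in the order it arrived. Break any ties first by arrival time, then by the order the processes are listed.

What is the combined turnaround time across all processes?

103

Timeline: | T5 0-8 | T1 8-10 | T3 10-22 | T2 22-27 | T6 27-33 | T4 33-36 |
Completion: T1=10  T2=27  T3=22  T4=36  T5=8  T6=33
Turnaround = completion − arrival: T1=9, T2=20, T3=18, T4=22, T5=8, T6=26
Total turnaround = 9 + 20 + 18 + 22 + 8 + 26 = 103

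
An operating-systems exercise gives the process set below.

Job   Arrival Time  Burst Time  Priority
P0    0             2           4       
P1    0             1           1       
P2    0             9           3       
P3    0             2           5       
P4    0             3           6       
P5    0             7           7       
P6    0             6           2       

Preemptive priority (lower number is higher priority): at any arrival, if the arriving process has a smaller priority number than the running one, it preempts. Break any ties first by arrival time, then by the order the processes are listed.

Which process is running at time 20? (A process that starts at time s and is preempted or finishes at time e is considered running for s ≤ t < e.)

P4

Schedule: | P1 0-1 | P6 1-7 | P2 7-16 | P0 16-18 | P3 18-20 | P4 20-23 | P5 23-30 |
Completion: P0=18  P1=1  P2=16  P3=20  P4=23  P5=30  P6=7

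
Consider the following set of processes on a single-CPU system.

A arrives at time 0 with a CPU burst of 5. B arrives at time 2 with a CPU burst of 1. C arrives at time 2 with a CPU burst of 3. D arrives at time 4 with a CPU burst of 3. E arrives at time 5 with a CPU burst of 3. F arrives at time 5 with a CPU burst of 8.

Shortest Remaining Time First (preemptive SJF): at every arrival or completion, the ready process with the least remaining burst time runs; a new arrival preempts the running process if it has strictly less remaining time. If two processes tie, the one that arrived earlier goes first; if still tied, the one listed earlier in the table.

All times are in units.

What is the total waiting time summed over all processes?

Gantt: | A 0-2 | B 2-3 | A 3-6 | C 6-9 | D 9-12 | E 12-15 | F 15-23 |
Completion: A=6  B=3  C=9  D=12  E=15  F=23
Turnaround (C−A): A=6  B=1  C=7  D=8  E=10  F=18
Waiting = turnaround − burst: A=1, B=0, C=4, D=5, E=7, F=10
Total waiting = 1 + 0 + 4 + 5 + 7 + 10 = 27

27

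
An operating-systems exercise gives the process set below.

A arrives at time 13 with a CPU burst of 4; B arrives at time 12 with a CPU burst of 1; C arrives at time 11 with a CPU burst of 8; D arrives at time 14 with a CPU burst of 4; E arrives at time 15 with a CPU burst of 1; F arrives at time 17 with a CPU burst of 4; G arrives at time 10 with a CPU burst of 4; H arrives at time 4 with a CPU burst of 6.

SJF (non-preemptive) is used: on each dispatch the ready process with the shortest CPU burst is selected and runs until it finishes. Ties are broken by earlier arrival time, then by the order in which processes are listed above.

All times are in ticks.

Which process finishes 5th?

A

Timeline: | idle 0-4 | H 4-10 | G 10-14 | B 14-15 | E 15-16 | A 16-20 | D 20-24 | F 24-28 | C 28-36 |
Completion: A=20  B=15  C=36  D=24  E=16  F=28  G=14  H=10
Finish order: H → G → B → E → A → D → F → C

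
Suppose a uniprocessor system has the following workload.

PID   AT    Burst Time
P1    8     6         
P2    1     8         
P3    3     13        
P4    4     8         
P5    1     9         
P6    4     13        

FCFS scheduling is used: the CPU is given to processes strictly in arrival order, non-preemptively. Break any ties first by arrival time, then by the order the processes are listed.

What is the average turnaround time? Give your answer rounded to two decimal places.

31.00

Schedule: | idle 0-1 | P2 1-9 | P5 9-18 | P3 18-31 | P4 31-39 | P6 39-52 | P1 52-58 |
Completion: P1=58  P2=9  P3=31  P4=39  P5=18  P6=52
Turnaround (C−A): P1=50  P2=8  P3=28  P4=35  P5=17  P6=48
Turnaround times: P1=50, P2=8, P3=28, P4=35, P5=17, P6=48
Average turnaround = (50+8+28+35+17+48) / 6 = 186/6 = 31.00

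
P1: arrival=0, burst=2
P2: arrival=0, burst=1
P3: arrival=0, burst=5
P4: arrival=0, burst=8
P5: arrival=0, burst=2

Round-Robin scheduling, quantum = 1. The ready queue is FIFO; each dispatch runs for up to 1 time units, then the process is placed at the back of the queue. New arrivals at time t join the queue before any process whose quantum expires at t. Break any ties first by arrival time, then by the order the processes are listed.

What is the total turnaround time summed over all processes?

Timeline: | P1 0-1 | P2 1-2 | P3 2-3 | P4 3-4 | P5 4-5 | P1 5-6 | P3 6-7 | P4 7-8 | P5 8-9 | P3 9-10 | P4 10-11 | P3 11-12 | P4 12-13 | P3 13-14 | P4 14-18 |
Completion: P1=6  P2=2  P3=14  P4=18  P5=9
Turnaround = completion − arrival: P1=6, P2=2, P3=14, P4=18, P5=9
Total turnaround = 6 + 2 + 14 + 18 + 9 = 49

49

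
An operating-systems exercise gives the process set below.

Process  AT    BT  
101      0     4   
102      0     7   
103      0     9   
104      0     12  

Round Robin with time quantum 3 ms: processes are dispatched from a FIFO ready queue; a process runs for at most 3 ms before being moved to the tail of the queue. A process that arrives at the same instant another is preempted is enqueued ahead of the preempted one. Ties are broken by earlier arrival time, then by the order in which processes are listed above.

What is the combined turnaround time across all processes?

Gantt: | 101 0-3 | 102 3-6 | 103 6-9 | 104 9-12 | 101 12-13 | 102 13-16 | 103 16-19 | 104 19-22 | 102 22-23 | 103 23-26 | 104 26-32 |
Completion: 101=13  102=23  103=26  104=32
Turnaround = completion − arrival: 101=13, 102=23, 103=26, 104=32
Total turnaround = 13 + 23 + 26 + 32 = 94

94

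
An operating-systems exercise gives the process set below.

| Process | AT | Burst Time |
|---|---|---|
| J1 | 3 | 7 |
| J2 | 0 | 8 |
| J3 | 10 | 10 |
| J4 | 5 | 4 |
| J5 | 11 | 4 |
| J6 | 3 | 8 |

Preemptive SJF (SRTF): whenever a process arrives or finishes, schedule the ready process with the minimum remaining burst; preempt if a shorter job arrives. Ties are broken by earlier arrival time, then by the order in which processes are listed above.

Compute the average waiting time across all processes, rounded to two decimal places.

9.67

Gantt: | J2 0-8 | J4 8-12 | J5 12-16 | J1 16-23 | J6 23-31 | J3 31-41 |
Completion: J1=23  J2=8  J3=41  J4=12  J5=16  J6=31
Turnaround (C−A): J1=20  J2=8  J3=31  J4=7  J5=5  J6=28
Waiting times: J1=13, J2=0, J3=21, J4=3, J5=1, J6=20
Average waiting = (13+0+21+3+1+20) / 6 = 58/6 = 9.67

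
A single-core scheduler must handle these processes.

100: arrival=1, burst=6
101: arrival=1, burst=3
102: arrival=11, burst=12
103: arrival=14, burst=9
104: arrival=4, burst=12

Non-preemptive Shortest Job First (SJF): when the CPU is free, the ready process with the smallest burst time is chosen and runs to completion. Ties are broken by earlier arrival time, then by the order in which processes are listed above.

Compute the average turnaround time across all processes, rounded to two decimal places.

Schedule: | idle 0-1 | 101 1-4 | 100 4-10 | 104 10-22 | 103 22-31 | 102 31-43 |
Completion: 100=10  101=4  102=43  103=31  104=22
Turnaround times: 100=9, 101=3, 102=32, 103=17, 104=18
Average turnaround = (9+3+32+17+18) / 5 = 79/5 = 15.80

15.80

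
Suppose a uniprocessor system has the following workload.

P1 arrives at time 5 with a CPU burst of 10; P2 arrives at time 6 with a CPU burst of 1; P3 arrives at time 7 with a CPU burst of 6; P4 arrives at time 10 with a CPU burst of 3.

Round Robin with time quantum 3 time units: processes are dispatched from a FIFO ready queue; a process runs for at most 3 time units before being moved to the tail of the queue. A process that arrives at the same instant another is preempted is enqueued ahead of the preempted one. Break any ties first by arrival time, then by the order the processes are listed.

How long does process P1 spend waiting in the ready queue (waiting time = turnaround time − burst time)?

Schedule: | idle 0-5 | P1 5-8 | P2 8-9 | P3 9-12 | P1 12-15 | P4 15-18 | P3 18-21 | P1 21-25 |
Completion: P1=25  P2=9  P3=21  P4=18
Waiting(P1) = turnaround − burst = 20 − 10 = 10

10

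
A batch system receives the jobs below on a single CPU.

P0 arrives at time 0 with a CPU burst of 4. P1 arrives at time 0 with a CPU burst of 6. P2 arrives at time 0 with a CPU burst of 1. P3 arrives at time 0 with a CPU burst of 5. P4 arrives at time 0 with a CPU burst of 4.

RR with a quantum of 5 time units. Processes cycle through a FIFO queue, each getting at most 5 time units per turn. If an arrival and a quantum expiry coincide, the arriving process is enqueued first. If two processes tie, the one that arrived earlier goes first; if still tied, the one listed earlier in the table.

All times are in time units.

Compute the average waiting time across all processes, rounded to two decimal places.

9.60

Timeline: | P0 0-4 | P1 4-9 | P2 9-10 | P3 10-15 | P4 15-19 | P1 19-20 |
Completion: P0=4  P1=20  P2=10  P3=15  P4=19
Turnaround (C−A): P0=4  P1=20  P2=10  P3=15  P4=19
Waiting times: P0=0, P1=14, P2=9, P3=10, P4=15
Average waiting = (0+14+9+10+15) / 5 = 48/5 = 9.60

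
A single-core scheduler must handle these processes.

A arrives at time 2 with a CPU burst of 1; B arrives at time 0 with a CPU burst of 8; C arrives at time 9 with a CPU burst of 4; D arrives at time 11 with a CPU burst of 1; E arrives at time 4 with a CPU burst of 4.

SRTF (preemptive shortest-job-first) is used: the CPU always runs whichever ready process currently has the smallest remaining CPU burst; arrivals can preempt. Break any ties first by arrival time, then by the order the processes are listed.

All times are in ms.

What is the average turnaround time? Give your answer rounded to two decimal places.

Timeline: | B 0-2 | A 2-3 | B 3-4 | E 4-8 | B 8-11 | D 11-12 | B 12-14 | C 14-18 |
Completion: A=3  B=14  C=18  D=12  E=8
Turnaround times: A=1, B=14, C=9, D=1, E=4
Average turnaround = (1+14+9+1+4) / 5 = 29/5 = 5.80

5.80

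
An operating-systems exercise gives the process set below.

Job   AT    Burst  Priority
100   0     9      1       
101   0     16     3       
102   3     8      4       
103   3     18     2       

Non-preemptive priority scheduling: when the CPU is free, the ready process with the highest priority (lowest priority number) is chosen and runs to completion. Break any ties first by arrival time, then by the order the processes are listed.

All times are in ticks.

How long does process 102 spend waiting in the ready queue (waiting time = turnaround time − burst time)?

40

Schedule: | 100 0-9 | 103 9-27 | 101 27-43 | 102 43-51 |
Completion: 100=9  101=43  102=51  103=27
Turnaround (C−A): 100=9  101=43  102=48  103=24
Waiting(102) = turnaround − burst = 48 − 8 = 40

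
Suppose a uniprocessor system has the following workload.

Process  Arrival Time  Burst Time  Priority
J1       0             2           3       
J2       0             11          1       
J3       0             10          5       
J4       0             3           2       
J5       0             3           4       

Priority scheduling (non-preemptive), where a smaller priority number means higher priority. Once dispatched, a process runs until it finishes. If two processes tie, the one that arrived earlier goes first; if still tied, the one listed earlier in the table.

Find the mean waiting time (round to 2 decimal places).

Timeline: | J2 0-11 | J4 11-14 | J1 14-16 | J5 16-19 | J3 19-29 |
Completion: J1=16  J2=11  J3=29  J4=14  J5=19
Turnaround (C−A): J1=16  J2=11  J3=29  J4=14  J5=19
Waiting times: J1=14, J2=0, J3=19, J4=11, J5=16
Average waiting = (14+0+19+11+16) / 5 = 60/5 = 12.00

12.00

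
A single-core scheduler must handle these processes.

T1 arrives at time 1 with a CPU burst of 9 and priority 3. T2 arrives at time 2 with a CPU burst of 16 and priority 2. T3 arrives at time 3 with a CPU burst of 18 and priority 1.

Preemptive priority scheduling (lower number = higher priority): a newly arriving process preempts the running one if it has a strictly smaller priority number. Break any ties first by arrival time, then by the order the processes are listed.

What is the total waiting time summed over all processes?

Timeline: | idle 0-1 | T1 1-2 | T2 2-3 | T3 3-21 | T2 21-36 | T1 36-44 |
Completion: T1=44  T2=36  T3=21
Turnaround (C−A): T1=43  T2=34  T3=18
Waiting = turnaround − burst: T1=34, T2=18, T3=0
Total waiting = 34 + 18 + 0 = 52

52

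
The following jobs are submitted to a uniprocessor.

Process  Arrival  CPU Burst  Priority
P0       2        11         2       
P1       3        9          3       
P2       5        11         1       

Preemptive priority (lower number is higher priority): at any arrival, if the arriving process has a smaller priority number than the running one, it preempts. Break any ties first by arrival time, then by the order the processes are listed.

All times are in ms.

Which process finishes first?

P2

Gantt: | idle 0-2 | P0 2-5 | P2 5-16 | P0 16-24 | P1 24-33 |
Completion: P0=24  P1=33  P2=16
Turnaround (C−A): P0=22  P1=30  P2=11
Finish order: P2 → P0 → P1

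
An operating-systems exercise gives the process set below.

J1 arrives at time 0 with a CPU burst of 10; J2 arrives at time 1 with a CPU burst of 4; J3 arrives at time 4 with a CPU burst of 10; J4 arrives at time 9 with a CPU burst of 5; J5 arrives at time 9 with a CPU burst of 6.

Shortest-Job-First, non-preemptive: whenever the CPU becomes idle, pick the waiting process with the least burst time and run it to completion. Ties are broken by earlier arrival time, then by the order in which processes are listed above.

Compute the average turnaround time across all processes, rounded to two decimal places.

Timeline: | J1 0-10 | J2 10-14 | J4 14-19 | J5 19-25 | J3 25-35 |
Completion: J1=10  J2=14  J3=35  J4=19  J5=25
Turnaround (C−A): J1=10  J2=13  J3=31  J4=10  J5=16
Turnaround times: J1=10, J2=13, J3=31, J4=10, J5=16
Average turnaround = (10+13+31+10+16) / 5 = 80/5 = 16.00

16.00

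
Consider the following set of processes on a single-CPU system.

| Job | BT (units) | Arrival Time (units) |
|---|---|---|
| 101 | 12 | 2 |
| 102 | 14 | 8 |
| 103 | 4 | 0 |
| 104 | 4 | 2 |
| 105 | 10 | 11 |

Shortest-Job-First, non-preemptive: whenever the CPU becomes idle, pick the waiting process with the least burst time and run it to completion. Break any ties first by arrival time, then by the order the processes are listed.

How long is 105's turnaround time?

Gantt: | 103 0-4 | 104 4-8 | 101 8-20 | 105 20-30 | 102 30-44 |
Completion: 101=20  102=44  103=4  104=8  105=30
Turnaround (C−A): 101=18  102=36  103=4  104=6  105=19
Turnaround(105) = completion − arrival = 30 − 11 = 19

19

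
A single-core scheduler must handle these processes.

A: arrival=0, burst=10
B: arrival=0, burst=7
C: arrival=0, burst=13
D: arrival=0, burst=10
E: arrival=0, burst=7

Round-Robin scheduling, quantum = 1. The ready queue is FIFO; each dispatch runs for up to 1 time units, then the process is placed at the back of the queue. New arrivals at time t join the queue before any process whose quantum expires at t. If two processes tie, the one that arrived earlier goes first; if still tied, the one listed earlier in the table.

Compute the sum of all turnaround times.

Timeline: | A 0-1 | B 1-2 | C 2-3 | D 3-4 | E 4-5 | A 5-6 | B 6-7 | C 7-8 | D 8-9 | E 9-10 | A 10-11 | B 11-12 | C 12-13 | D 13-14 | E 14-15 | A 15-16 | B 16-17 | C 17-18 | D 18-19 | E 19-20 | A 20-21 | B 21-22 | C 22-23 | D 23-24 | E 24-25 | A 25-26 | B 26-27 | C 27-28 | D 28-29 | E 29-30 | A 30-31 | B 31-32 | C 32-33 | D 33-34 | E 34-35 | A 35-36 | C 36-37 | D 37-38 | A 38-39 | C 39-40 | D 40-41 | A 41-42 | C 42-43 | D 43-44 | C 44-47 |
Completion: A=42  B=32  C=47  D=44  E=35
Turnaround = completion − arrival: A=42, B=32, C=47, D=44, E=35
Total turnaround = 42 + 32 + 47 + 44 + 35 = 200

200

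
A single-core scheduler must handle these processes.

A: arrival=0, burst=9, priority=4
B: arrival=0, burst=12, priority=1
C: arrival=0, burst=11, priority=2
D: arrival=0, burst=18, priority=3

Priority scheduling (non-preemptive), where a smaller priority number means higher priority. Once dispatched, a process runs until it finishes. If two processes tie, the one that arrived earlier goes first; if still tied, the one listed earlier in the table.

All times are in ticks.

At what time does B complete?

12

Schedule: | B 0-12 | C 12-23 | D 23-41 | A 41-50 |
Completion: A=50  B=12  C=23  D=41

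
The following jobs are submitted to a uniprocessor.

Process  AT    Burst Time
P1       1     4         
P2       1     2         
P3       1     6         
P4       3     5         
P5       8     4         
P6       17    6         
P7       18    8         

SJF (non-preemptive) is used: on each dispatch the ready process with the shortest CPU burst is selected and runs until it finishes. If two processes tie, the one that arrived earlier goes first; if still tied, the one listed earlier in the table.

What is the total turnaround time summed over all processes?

75

Gantt: | idle 0-1 | P2 1-3 | P1 3-7 | P4 7-12 | P5 12-16 | P3 16-22 | P6 22-28 | P7 28-36 |
Completion: P1=7  P2=3  P3=22  P4=12  P5=16  P6=28  P7=36
Turnaround (C−A): P1=6  P2=2  P3=21  P4=9  P5=8  P6=11  P7=18
Turnaround = completion − arrival: P1=6, P2=2, P3=21, P4=9, P5=8, P6=11, P7=18
Total turnaround = 6 + 2 + 21 + 9 + 8 + 11 + 18 = 75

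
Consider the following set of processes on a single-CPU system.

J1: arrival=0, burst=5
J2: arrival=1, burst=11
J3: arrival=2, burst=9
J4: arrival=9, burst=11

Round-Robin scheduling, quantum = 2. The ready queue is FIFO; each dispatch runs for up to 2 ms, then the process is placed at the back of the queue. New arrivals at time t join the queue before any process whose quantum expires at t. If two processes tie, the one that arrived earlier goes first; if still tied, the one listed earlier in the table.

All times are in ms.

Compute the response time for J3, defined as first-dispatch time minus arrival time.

Timeline: | J1 0-2 | J2 2-4 | J3 4-6 | J1 6-8 | J2 8-10 | J3 10-12 | J1 12-13 | J4 13-15 | J2 15-17 | J3 17-19 | J4 19-21 | J2 21-23 | J3 23-25 | J4 25-27 | J2 27-29 | J3 29-30 | J4 30-32 | J2 32-33 | J4 33-36 |
Completion: J1=13  J2=33  J3=30  J4=36
Response(J3) = first start − arrival = 4 − 2 = 2

2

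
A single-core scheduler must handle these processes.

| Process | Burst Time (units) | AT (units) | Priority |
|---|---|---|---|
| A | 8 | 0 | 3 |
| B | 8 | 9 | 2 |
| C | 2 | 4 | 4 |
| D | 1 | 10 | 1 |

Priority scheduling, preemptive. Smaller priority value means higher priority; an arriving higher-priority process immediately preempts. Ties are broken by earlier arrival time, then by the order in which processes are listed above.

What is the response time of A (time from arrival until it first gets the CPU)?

0

Gantt: | A 0-8 | C 8-9 | B 9-10 | D 10-11 | B 11-18 | C 18-19 |
Completion: A=8  B=18  C=19  D=11
Turnaround (C−A): A=8  B=9  C=15  D=1
Response(A) = first start − arrival = 0 − 0 = 0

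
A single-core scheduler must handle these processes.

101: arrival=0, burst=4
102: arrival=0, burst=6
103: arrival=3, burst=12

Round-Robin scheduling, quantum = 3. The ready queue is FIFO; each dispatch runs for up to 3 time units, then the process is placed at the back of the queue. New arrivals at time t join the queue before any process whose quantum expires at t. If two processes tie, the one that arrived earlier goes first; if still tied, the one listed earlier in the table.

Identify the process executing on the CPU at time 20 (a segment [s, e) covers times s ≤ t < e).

103

Gantt: | 101 0-3 | 102 3-6 | 103 6-9 | 101 9-10 | 102 10-13 | 103 13-22 |
Completion: 101=10  102=13  103=22
Turnaround (C−A): 101=10  102=13  103=19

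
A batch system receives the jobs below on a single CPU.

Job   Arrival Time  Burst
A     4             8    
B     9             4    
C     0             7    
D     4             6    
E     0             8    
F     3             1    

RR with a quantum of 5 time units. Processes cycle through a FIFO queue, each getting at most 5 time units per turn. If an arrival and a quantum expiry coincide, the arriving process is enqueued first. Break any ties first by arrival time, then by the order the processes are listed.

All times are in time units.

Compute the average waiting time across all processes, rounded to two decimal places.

17.33

Timeline: | C 0-5 | E 5-10 | F 10-11 | A 11-16 | D 16-21 | C 21-23 | B 23-27 | E 27-30 | A 30-33 | D 33-34 |
Completion: A=33  B=27  C=23  D=34  E=30  F=11
Turnaround (C−A): A=29  B=18  C=23  D=30  E=30  F=8
Waiting times: A=21, B=14, C=16, D=24, E=22, F=7
Average waiting = (21+14+16+24+22+7) / 6 = 104/6 = 17.33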